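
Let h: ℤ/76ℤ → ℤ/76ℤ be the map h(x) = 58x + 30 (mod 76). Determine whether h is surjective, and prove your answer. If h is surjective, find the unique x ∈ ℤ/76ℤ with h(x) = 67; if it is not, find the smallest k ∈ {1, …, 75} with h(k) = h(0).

38

Since gcd(58, 76) = 2, we have 58x ≡ 0 (mod 2) for all x, so h(x) ≡ 0 (mod 2).
But 1 ≢ 0 (mod 2), so 1 ∈ ℤ/76ℤ has no preimage. Therefore h is not surjective.
Since h is not surjective, we find the least positive k with h(k) = h(0): this means 58k ≡ 0 (mod 76), i.e. 76 ∣ 58k. Since gcd(58, 76) = 2, dividing through by 2 this holds exactly when 38 ∣ 29k, and as gcd(29, 38) = 1, exactly when 38 ∣ k.
The smallest positive such k is 38.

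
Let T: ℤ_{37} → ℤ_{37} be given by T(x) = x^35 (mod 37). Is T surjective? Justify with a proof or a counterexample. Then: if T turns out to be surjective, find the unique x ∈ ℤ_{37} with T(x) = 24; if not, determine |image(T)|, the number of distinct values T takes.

Since 37 is prime, the nonzero elements of ℤ_{37} form a cyclic group of order 36.
As gcd(35, 36) = 1, raising to the 35th power is a bijection on this group: if u^35 ≡ v^35 then (uv^{−1})^35 = 1, and the only element of order dividing gcd(35, 36) = 1 is 1, so u = v.
With T(0) = 0 this makes T injective on all of ℤ_{37}, hence bijective (finite equal-size domain and codomain). In particular T is surjective.
Since T is surjective, we find the preimage of 24. The inverse of x ↦ x^35 on (ℤ_{37})^× is x ↦ x^35, because 35·35 = 1225 = 34·36 + 1 ≡ 1 (mod 36) and x^{36} = 1 for x ≠ 0 (Fermat). So T⁻¹(24) = 24^35 mod 37.
Repeated squaring mod 37: 24^1 ≡ 24, 24^2 ≡ 24² = 576 ≡ 21, 24^4 ≡ 21² = 441 ≡ 34, 24^8 ≡ 34² = 1156 ≡ 9, 24^16 ≡ 9² = 81 ≡ 7, 24^32 ≡ 7² = 49 ≡ 12. Since 35 = 32 + 2 + 1, 24^35 ≡ 12·21·24: 12·21 = 252 ≡ 30, then 30·24 = 720 ≡ 17. So 24^35 ≡ 17 (mod 37).
Hence T⁻¹(24) = 17.

17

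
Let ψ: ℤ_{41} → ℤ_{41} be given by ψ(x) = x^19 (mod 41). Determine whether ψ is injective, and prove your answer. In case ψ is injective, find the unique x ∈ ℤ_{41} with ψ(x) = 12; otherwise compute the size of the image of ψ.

17

Since 41 is prime, the nonzero elements of ℤ_{41} form a cyclic group of order 40.
As gcd(19, 40) = 1, raising to the 19th power is a bijection on this group: if x_1^19 ≡ x_2^19 then (x_1x_2^{−1})^19 = 1, and the only element of order dividing gcd(19, 40) = 1 is 1, so x_1 = x_2.
With ψ(0) = 0 this makes ψ injective on all of ℤ_{41}, hence bijective (finite equal-size domain and codomain). In particular ψ is injective.
Since ψ is injective, we find the preimage of 12. The inverse of x ↦ x^19 on (ℤ_{41})^× is x ↦ x^19, because 19·19 = 361 = 9·40 + 1 ≡ 1 (mod 40) and x^{40} = 1 for x ≠ 0 (Fermat). So ψ⁻¹(12) = 12^19 mod 41.
Repeated squaring mod 41: 12^1 ≡ 12, 12^2 ≡ 12² = 144 ≡ 21, 12^4 ≡ 21² = 441 ≡ 31, 12^8 ≡ 31² = 961 ≡ 18, 12^16 ≡ 18² = 324 ≡ 37. Since 19 = 16 + 2 + 1, 12^19 ≡ 37·21·12: 37·21 = 777 ≡ 39, then 39·12 = 468 ≡ 17. So 12^19 ≡ 17 (mod 41).
Hence ψ⁻¹(12) = 17.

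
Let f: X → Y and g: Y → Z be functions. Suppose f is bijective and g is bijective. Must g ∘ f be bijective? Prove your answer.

Injectivity: if g(f(s)) = g(f(t)) then f(s) = f(t) (g injective) so s = t (f injective).
Surjectivity: for c ∈ Z pick b with g(b) = c, then a with f(a) = b; then (g ∘ f)(a) = c.
Hence g ∘ f is bijective.

bijective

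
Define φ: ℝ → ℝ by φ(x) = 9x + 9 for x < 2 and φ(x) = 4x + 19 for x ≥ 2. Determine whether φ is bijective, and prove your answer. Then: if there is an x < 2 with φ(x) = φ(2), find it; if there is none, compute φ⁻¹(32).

13/4

Both pieces are strictly increasing (slopes 9 and 4), so each is injective on its own interval.
The left piece maps (−∞, 2) onto (−∞, 27); the right piece maps [2, ∞) onto [27, ∞).
Since 27 = 27, the images partition ℝ: φ is injective and surjective, hence bijective.
Because the two images are disjoint, no x < 2 has φ(x) = φ(2), so we compute φ⁻¹(32): 32 lies in [27, ∞), so solve 4x + 19 = 32: x = (32 − 19)/4 = 13/4.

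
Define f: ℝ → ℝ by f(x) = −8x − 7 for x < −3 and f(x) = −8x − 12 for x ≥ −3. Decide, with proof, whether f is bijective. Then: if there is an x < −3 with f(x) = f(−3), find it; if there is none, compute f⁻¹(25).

-4

Both pieces are strictly decreasing (slopes −8 and −8), so each is injective on its own interval.
The left piece maps (−∞, −3) onto (17, ∞); the right piece maps [−3, ∞) onto (−∞, 12].
The images leave a gap (17 has no preimage), so f is not surjective, hence not bijective.
Because the two images are disjoint, no x < −3 has f(x) = f(−3), so we compute f⁻¹(25): 25 lies in (17, ∞), so solve −8x − 7 = 25: x = (25 + 7)/(−8) = −4.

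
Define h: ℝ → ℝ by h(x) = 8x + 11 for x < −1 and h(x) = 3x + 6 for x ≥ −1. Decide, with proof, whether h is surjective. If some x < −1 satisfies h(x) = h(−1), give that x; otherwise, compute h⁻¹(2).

Both pieces are strictly increasing (slopes 8 and 3), so each is injective on its own interval.
The left piece maps (−∞, −1) onto (−∞, 3); the right piece maps [−1, ∞) onto [3, ∞).
These images together cover ℝ, so h is surjective.
Because the two images are disjoint, no x < −1 has h(x) = h(−1), so we compute h⁻¹(2): 2 lies in (−∞, 3), so solve 8x + 11 = 2: x = (2 − 11)/8 = −9/8.

-9/8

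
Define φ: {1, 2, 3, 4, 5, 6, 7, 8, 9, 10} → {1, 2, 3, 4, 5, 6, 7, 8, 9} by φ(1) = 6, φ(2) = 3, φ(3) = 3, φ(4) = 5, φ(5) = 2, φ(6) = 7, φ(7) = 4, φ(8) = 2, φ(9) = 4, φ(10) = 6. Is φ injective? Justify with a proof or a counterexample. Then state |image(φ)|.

φ(2) = 3 = φ(3) with 2 ≠ 3, so φ is not injective.
The image of φ is {2, 3, 4, 5, 6, 7}, which has 6 elements.

6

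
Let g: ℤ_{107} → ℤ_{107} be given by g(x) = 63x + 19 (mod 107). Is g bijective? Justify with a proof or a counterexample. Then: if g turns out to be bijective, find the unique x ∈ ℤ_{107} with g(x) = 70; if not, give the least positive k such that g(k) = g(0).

By definition, g is injective when g(s) = g(t) forces s = t.
Suppose g(s) = g(t) in ℤ_{107}. Then 63s + 19 ≡ 63t + 19 (mod 107), thus 63(s − t) ≡ 0 (mod 107).
Since gcd(63, 107) = 1, 63 is invertible modulo 107, hence s − t ≡ 0 (mod 107), i.e. s = t.
We now compute 63⁻¹ mod 107 explicitly. Euclid's algorithm: 107 = 1·63 + 44, 63 = 1·44 + 19, 44 = 2·19 + 6, 19 = 3·6 + 1; back-substituting gives 1 = 17·63 − 10·107, so 63⁻¹ ≡ 17 (mod 107).
Then y ↦ 17(y − 19) is a two-sided inverse to g, so every y ∈ ℤ_{107} has a preimage.
Thus g is bijective.
Since g is bijective, we find g⁻¹(70): we need 63x ≡ 70 − 19 ≡ 51 (mod 107). Using 63⁻¹ = 17: x ≡ 17·51 = 867 = 8·107 + 11, so x = 11.
Check: g(11) = 63·11 + 19 = 712 = 6·107 + 70 ≡ 70 (mod 107).

11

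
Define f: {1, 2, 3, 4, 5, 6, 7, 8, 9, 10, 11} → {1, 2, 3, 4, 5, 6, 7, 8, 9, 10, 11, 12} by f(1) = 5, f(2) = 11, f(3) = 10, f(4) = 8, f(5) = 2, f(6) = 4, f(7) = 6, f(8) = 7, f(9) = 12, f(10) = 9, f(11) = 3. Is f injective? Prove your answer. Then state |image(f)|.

11

The values f(1), …, f(11) are 5, 11, 10, 8, 2, 4, 6, 7, 12, 9, 3 — all distinct.
So f(u) = f(v) only when u = v, and f is injective.
The image of f is {2, 3, 4, 5, 6, 7, 8, 9, 10, 11, 12}, which has 11 elements.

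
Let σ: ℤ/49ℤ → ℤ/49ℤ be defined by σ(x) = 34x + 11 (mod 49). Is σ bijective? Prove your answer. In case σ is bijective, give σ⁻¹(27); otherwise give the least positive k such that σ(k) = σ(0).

12

Recall that σ is injective if σ(x_1) = σ(x_2) implies x_1 = x_2.
If σ(x_1) = σ(x_2), then 34x_1 ≡ 34x_2 (mod 49). Because gcd(34, 49) = 1, we may cancel 34 to get x_1 ≡ x_2 (mod 49).
We now compute 34⁻¹ mod 49 explicitly. Euclid's algorithm: 49 = 1·34 + 15, 34 = 2·15 + 4, 15 = 3·4 + 3, 4 = 1·3 + 1; back-substituting gives 1 = 13·34 − 9·49, so 34⁻¹ ≡ 13 (mod 49).
For any y ∈ ℤ/49ℤ, x = 13(y − 11) mod 49 satisfies σ(x) = 34·13(y − 11) + 11 ≡ y (since 34·13 ≡ 1 mod 49). So every y has a preimage.
Hence σ is bijective.
Since σ is bijective, we compute σ⁻¹(27): solve 34x + 11 ≡ 27 (mod 49), i.e. 34x ≡ 16 (mod 49).
Multiplying by 34⁻¹ = 13 gives x ≡ 13·16 = 208 = 4·49 + 12 ≡ 12 (mod 49).
Check: σ(12) = 34·12 + 11 = 419 = 8·49 + 27 ≡ 27 (mod 49).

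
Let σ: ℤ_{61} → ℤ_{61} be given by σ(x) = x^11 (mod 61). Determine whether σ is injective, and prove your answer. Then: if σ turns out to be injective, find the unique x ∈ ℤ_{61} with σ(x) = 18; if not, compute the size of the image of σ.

Since 61 is prime, the nonzero elements of ℤ_{61} form a cyclic group of order 60.
As gcd(11, 60) = 1, raising to the 11th power is a bijection on this group: if a^11 ≡ b^11 then (ab^{−1})^11 = 1, and the only element of order dividing gcd(11, 60) = 1 is 1, so a = b.
With σ(0) = 0 this makes σ injective on all of ℤ_{61}, hence bijective (finite equal-size domain and codomain). In particular σ is injective.
Since σ is injective, we find the preimage of 18. The inverse of x ↦ x^11 on (ℤ_{61})^× is x ↦ x^11, because 11·11 = 121 = 2·60 + 1 ≡ 1 (mod 60) and x^{60} = 1 for x ≠ 0 (Fermat). So σ⁻¹(18) = 18^11 mod 61.
Repeated squaring mod 61: 18^1 ≡ 18, 18^2 ≡ 18² = 324 ≡ 19, 18^4 ≡ 19² = 361 ≡ 56, 18^8 ≡ 56² = 3136 ≡ 25. Since 11 = 8 + 2 + 1, 18^11 ≡ 25·19·18: 25·19 = 475 ≡ 48, then 48·18 = 864 ≡ 10. So 18^11 ≡ 10 (mod 61).
Hence σ⁻¹(18) = 10.

10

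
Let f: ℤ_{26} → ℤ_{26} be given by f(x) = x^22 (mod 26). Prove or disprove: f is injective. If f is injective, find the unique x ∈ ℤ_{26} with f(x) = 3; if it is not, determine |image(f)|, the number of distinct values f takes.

f(12): Repeated squaring mod 26: 12^1 ≡ 12, 12^2 ≡ 12² = 144 ≡ 14, 12^4 ≡ 14² = 196 ≡ 14, 12^8 ≡ 14² = 196 ≡ 14, 12^16 ≡ 14² = 196 ≡ 14. Since 22 = 16 + 4 + 2, 12^22 ≡ 14·14·14: 14·14 = 196 ≡ 14, then 14·14 = 196 ≡ 14. So 12^22 ≡ 14 (mod 26).
f(14): Repeated squaring mod 26: 14^1 ≡ 14, 14^2 ≡ 14² = 196 ≡ 14, 14^4 ≡ 14² = 196 ≡ 14, 14^8 ≡ 14² = 196 ≡ 14, 14^16 ≡ 14² = 196 ≡ 14. Since 22 = 16 + 4 + 2, 14^22 ≡ 14·14·14: 14·14 = 196 ≡ 14, then 14·14 = 196 ≡ 14. So 14^22 ≡ 14 (mod 26).
So f(12) = f(14) = 14 while 12 ≠ 14, therefore f is not injective.
Since f is not injective, we determine |image(f)|. Computing x^22 mod 26 for each x (by repeated squaring, reducing mod 26 at every step), the values f(0), f(1), …, f(25) are: 0, 1, 10, 3, 22, 25, 4, 17, 12, 9, 16, 23, 14, 13, 14, 23, 16, 9, 12, 17, 4, 25, 22, 3, 10, 1.
The distinct values are {0, 1, 3, 4, 9, 10, 12, 13, 14, 16, 17, 22, 23, 25}; there are 14 of them.

14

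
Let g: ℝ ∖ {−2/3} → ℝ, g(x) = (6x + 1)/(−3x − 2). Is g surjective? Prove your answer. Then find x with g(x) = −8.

-5/6

If g(x) = −2, cross-multiplying gives −3(6x + 1) = 6(−3x − 2), which simplifies to −3 = −12 — false.  So −2 has no preimage and g is not surjective.
Solving g(x) = −8: cross-multiplying gives 6x + 1 = −8(−3x − 2), which rearranges to −18x = 15, so x = −5/6.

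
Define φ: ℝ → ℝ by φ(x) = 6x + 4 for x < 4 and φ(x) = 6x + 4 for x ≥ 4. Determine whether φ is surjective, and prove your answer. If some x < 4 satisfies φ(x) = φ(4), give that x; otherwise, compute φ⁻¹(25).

7/2

Both pieces are strictly increasing (slopes 6 and 6), so each is injective on its own interval.
The left piece maps (−∞, 4) onto (−∞, 28); the right piece maps [4, ∞) onto [28, ∞).
These images together cover ℝ, so φ is surjective.
Because the two images are disjoint, no x < 4 has φ(x) = φ(4), so we compute φ⁻¹(25): 25 lies in (−∞, 28), so solve 6x + 4 = 25: x = (25 − 4)/6 = 7/2.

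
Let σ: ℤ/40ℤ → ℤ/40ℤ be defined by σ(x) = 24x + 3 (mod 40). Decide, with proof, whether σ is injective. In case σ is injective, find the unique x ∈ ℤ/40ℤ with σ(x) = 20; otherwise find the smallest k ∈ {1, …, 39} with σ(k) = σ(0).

Recall that σ is injective when σ(a) = σ(b) forces a = b.
We have gcd(24, 40) = 8 > 1. Taking a = 0 and b = 5: σ(0) = 3 and σ(5) = 24·5 + 3 = 123 ≡ 3 (mod 40).
So σ(0) = σ(5) while 0 ≠ 5, hence σ is not injective.
Since σ is not injective, we find the least positive k with σ(k) = σ(0): this means 24k ≡ 0 (mod 40), i.e. 40 ∣ 24k. Since gcd(24, 40) = 8, dividing through by 8 this holds exactly when 5 ∣ 3k, and as gcd(3, 5) = 1, exactly when 5 ∣ k.
The smallest positive such k is 5.

5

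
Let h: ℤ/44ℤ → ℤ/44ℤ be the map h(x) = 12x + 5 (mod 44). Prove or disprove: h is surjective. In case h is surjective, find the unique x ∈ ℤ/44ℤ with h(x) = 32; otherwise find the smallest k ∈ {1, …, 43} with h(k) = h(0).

11

Since gcd(12, 44) = 4, we have 12x ≡ 0 (mod 4) for all x, so h(x) ≡ 1 (mod 4).
But 0 ≢ 1 (mod 4), so 0 ∈ ℤ/44ℤ has no preimage. Therefore h is not surjective.
Since h is not surjective, we find the least positive k with h(k) = h(0): this means 12k ≡ 0 (mod 44), i.e. 44 ∣ 12k. Since gcd(12, 44) = 4, dividing through by 4 this holds exactly when 11 ∣ 3k, and as gcd(3, 11) = 1, exactly when 11 ∣ k.
The smallest positive such k is 11.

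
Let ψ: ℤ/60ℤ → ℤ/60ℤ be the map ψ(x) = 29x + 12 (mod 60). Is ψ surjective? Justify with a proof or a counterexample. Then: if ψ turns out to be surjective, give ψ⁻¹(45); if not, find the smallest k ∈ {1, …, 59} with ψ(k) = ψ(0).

Since gcd(29, 60) = 1, 29 is invertible modulo 60. Euclid's algorithm: 60 = 2·29 + 2, 29 = 14·2 + 1; back-substituting gives 1 = 29·29 − 14·60, so 29⁻¹ ≡ 29 (mod 60).
For any y ∈ ℤ/60ℤ, x = 29(y − 12) mod 60 satisfies ψ(x) = 29·29(y − 12) + 12 ≡ y (since 29·29 ≡ 1 mod 60). So every y has a preimage.
Therefore ψ is surjective.
Since ψ is surjective, we compute ψ⁻¹(45): solve 29x + 12 ≡ 45 (mod 60), i.e. 29x ≡ 33 (mod 60).
Multiplying by 29⁻¹ = 29 gives x ≡ 29·33 = 957 = 15·60 + 57 ≡ 57 (mod 60).
Check: ψ(57) = 29·57 + 12 = 1665 = 27·60 + 45 ≡ 45 (mod 60).

57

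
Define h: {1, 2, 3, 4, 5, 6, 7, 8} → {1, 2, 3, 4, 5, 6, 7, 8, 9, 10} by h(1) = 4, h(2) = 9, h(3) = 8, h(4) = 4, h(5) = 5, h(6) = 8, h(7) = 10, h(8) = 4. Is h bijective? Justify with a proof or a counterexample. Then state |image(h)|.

h(1) = 4 = h(4) with 1 ≠ 4, so h is not injective, hence not bijective.
The image of h is {4, 5, 8, 9, 10}, which has 5 elements.

5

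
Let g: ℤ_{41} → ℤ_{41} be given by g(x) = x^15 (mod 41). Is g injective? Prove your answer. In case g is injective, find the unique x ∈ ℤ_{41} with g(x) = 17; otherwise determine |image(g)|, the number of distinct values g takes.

9

g(3): Repeated squaring mod 41: 3^1 ≡ 3, 3^2 ≡ 3² = 9, 3^4 ≡ 9² = 81 ≡ 40, 3^8 ≡ 40² = 1600 ≡ 1. Since 15 = 8 + 4 + 2 + 1, 3^15 ≡ 1·40·9·3: 1·40 = 40, then 40·9 = 360 ≡ 32, then 32·3 = 96 ≡ 14. So 3^15 ≡ 14 (mod 41).
g(7): Repeated squaring mod 41: 7^1 ≡ 7, 7^2 ≡ 7² = 49 ≡ 8, 7^4 ≡ 8² = 64 ≡ 23, 7^8 ≡ 23² = 529 ≡ 37. Since 15 = 8 + 4 + 2 + 1, 7^15 ≡ 37·23·8·7: 37·23 = 851 ≡ 31, then 31·8 = 248 ≡ 2, then 2·7 = 14. So 7^15 ≡ 14 (mod 41).
So g(3) = g(7) = 14 while 3 ≠ 7, therefore g is not injective.
Since g is not injective, we determine |image(g)|. Computing x^15 mod 41 for each x (by repeated squaring, reducing mod 41 at every step), the values g(0), g(1), …, g(40) are: 0, 1, 9, 14, 40, 32, 3, 14, 32, 32, 1, 27, 27, 14, 3, 38, 1, 3, 1, 3, 9, 32, 38, 40, 38, 40, 3, 38, 27, 14, 14, 40, 9, 9, 27, 38, 9, 1, 27, 32, 40.
The distinct values are {0, 1, 3, 9, 14, 27, 32, 38, 40}; there are 9 of them.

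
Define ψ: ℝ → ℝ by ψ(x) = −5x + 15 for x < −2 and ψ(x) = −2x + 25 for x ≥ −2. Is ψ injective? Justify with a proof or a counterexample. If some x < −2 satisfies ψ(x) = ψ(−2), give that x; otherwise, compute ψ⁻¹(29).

Both pieces are strictly decreasing (slopes −5 and −2), so each is injective on its own interval.
The left piece maps (−∞, −2) onto (25, ∞); the right piece maps [−2, ∞) onto (−∞, 29].
These images overlap. In particular ψ(−2) = 29 (right piece), and solving −5x + 15 = 29 on the left piece gives x = −14/5 < −2.
So ψ(−14/5) = ψ(−2) with −14/5 ≠ −2, and ψ is not injective. This x = −14/5 is the requested value below −2.

-14/5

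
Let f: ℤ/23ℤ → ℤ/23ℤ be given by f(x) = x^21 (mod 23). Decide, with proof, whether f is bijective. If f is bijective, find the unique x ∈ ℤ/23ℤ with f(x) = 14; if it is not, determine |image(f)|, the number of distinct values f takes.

5

Since 23 is prime, the nonzero elements of ℤ/23ℤ form a cyclic group of order 22.
As gcd(21, 22) = 1, raising to the 21st power is a bijection on this group: if x_1^21 ≡ x_2^21 then (x_1x_2^{−1})^21 = 1, and the only element of order dividing gcd(21, 22) = 1 is 1, so x_1 = x_2.
With f(0) = 0 this makes f injective on all of ℤ/23ℤ, hence bijective (finite equal-size domain and codomain). In particular f is bijective.
Since f is bijective, we find the preimage of 14. The inverse of x ↦ x^21 on (ℤ/23ℤ)^× is x ↦ x^21, because 21·21 = 441 = 20·22 + 1 ≡ 1 (mod 22) and x^{22} = 1 for x ≠ 0 (Fermat). So f⁻¹(14) = 14^21 mod 23.
Repeated squaring mod 23: 14^1 ≡ 14, 14^2 ≡ 14² = 196 ≡ 12, 14^4 ≡ 12² = 144 ≡ 6, 14^8 ≡ 6² = 36 ≡ 13, 14^16 ≡ 13² = 169 ≡ 8. Since 21 = 16 + 4 + 1, 14^21 ≡ 8·6·14: 8·6 = 48 ≡ 2, then 2·14 = 28 ≡ 5. So 14^21 ≡ 5 (mod 23).
Hence f⁻¹(14) = 5.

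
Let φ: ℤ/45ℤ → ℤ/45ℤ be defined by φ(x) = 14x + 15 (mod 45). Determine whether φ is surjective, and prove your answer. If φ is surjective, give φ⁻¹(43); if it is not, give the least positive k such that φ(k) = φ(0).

By definition, surjectivity means every element of the codomain has a preimage under φ.
Since gcd(14, 45) = 1, 14 is invertible modulo 45. Euclid's algorithm: 45 = 3·14 + 3, 14 = 4·3 + 2, 3 = 1·2 + 1; back-substituting gives 1 = 29·14 − 9·45, so 14⁻¹ ≡ 29 (mod 45).
Then y ↦ 29(y − 15) is a two-sided inverse to φ, so every y ∈ ℤ/45ℤ has a preimage.
Hence φ is surjective.
Since φ is surjective, we compute φ⁻¹(43): solve 14x + 15 ≡ 43 (mod 45), i.e. 14x ≡ 28 (mod 45).
Multiplying by 14⁻¹ = 29 gives x ≡ 29·28 = 812 = 18·45 + 2 ≡ 2 (mod 45).
Check: φ(2) = 14·2 + 15 = 43 ≡ 43 (mod 45).

2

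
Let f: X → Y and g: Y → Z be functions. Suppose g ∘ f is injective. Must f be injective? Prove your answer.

injective

Suppose f(u) = f(v). Applying g: (g ∘ f)(u) = (g ∘ f)(v). Since g ∘ f is injective, u = v. Thus f is injective.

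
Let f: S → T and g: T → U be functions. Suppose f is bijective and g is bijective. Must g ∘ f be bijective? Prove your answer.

bijective

Injectivity: if g(f(x_1)) = g(f(x_2)) then f(x_1) = f(x_2) (g injective) so x_1 = x_2 (f injective).
Surjectivity: for c ∈ U pick b with g(b) = c, then a with f(a) = b; then (g ∘ f)(a) = c.
Thus g ∘ f is bijective.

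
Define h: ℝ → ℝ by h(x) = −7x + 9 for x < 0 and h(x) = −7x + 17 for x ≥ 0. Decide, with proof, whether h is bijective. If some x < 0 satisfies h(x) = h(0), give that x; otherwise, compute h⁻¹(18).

Both pieces are strictly decreasing (slopes −7 and −7), so each is injective on its own interval.
The left piece maps (−∞, 0) onto (9, ∞); the right piece maps [0, ∞) onto (−∞, 17].
These images overlap. In particular h(0) = 17 (right piece), and solving −7x + 9 = 17 on the left piece gives x = −8/7 < 0.
So h(−8/7) = h(0) with −8/7 ≠ 0, and h is not injective, hence not bijective. This x = −8/7 is the requested value below 0.

-8/7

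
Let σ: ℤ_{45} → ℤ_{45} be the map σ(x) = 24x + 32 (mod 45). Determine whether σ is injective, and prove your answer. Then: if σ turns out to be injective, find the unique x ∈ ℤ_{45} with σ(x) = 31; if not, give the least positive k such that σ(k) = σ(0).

Recall: injectivity means: for all s, t in the domain, σ(s) = σ(t) implies s = t.
We have gcd(24, 45) = 3 > 1. Taking s = 0 and t = 15: σ(0) = 32 and σ(15) = 24·15 + 32 = 392 ≡ 32 (mod 45).
So σ(0) = σ(15) while 0 ≠ 15, therefore σ is not injective.
Since σ is not injective, we find the least positive k with σ(k) = σ(0): this means 24k ≡ 0 (mod 45), i.e. 45 ∣ 24k. Since gcd(24, 45) = 3, dividing through by 3 this holds exactly when 15 ∣ 8k, and as gcd(8, 15) = 1, exactly when 15 ∣ k.
The smallest positive such k is 15.

15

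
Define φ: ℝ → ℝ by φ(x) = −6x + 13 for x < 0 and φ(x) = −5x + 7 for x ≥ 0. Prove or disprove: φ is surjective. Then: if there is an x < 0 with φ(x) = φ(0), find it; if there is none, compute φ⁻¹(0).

7/5

Both pieces are strictly decreasing (slopes −6 and −5), so each is injective on its own interval.
The left piece maps (−∞, 0) onto (13, ∞); the right piece maps [0, ∞) onto (−∞, 7].
The union (13, ∞) ∪ (−∞, 7] omits the interval between 13 and 7; in particular 13 has no preimage. So φ is not surjective.
Because the two images are disjoint, no x < 0 has φ(x) = φ(0), so we compute φ⁻¹(0): 0 lies in (−∞, 7], so solve −5x + 7 = 0: x = (0 − 7)/(−5) = 7/5.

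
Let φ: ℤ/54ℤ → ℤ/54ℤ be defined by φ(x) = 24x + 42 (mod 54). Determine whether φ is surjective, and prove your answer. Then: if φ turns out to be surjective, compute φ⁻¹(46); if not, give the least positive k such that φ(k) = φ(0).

Recall that φ is surjective if every y in the codomain equals φ(x) for some x in the domain.
Since gcd(24, 54) = 6, we have 24x ≡ 0 (mod 6) for all x, so φ(x) ≡ 0 (mod 6).
But 1 ≢ 0 (mod 6), so 1 ∈ ℤ/54ℤ has no preimage. Hence φ is not surjective.
Since φ is not surjective, we find the least positive k with φ(k) = φ(0): this means 24k ≡ 0 (mod 54), i.e. 54 ∣ 24k. Since gcd(24, 54) = 6, dividing through by 6 this holds exactly when 9 ∣ 4k, and as gcd(4, 9) = 1, exactly when 9 ∣ k.
The smallest positive such k is 9.

9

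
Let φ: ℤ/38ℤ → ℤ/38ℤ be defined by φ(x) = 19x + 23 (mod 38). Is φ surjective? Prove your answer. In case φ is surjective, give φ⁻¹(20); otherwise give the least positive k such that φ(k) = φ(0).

Since gcd(19, 38) = 19, we have 19x ≡ 0 (mod 19) for all x, so φ(x) ≡ 4 (mod 19).
But 0 ≢ 4 (mod 19), so 0 ∈ ℤ/38ℤ has no preimage. So φ is not surjective.
Since φ is not surjective, we find the least positive k with φ(k) = φ(0): this means 19k ≡ 0 (mod 38), i.e. 38 ∣ 19k. Since gcd(19, 38) = 19, dividing through by 19 this holds exactly when 2 ∣ k.
The smallest positive such k is 2.

2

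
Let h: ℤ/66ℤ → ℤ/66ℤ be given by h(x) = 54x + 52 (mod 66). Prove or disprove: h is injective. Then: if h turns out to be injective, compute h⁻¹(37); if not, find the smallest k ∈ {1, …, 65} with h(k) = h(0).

11

We have gcd(54, 66) = 6 > 1. Taking x_1 = 0 and x_2 = 11: h(0) = 52 and h(11) = 54·11 + 52 = 646 ≡ 52 (mod 66).
So h(0) = h(11) while 0 ≠ 11, hence h is not injective.
Since h is not injective, we find the least positive k with h(k) = h(0): this means 54k ≡ 0 (mod 66), i.e. 66 ∣ 54k. Since gcd(54, 66) = 6, dividing through by 6 this holds exactly when 11 ∣ 9k, and as gcd(9, 11) = 1, exactly when 11 ∣ k.
The smallest positive such k is 11.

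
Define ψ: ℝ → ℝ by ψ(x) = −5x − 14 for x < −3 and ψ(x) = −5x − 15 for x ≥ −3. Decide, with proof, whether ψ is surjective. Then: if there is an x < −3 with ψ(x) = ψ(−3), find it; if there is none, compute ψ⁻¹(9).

Both pieces are strictly decreasing (slopes −5 and −5), so each is injective on its own interval.
The left piece maps (−∞, −3) onto (1, ∞); the right piece maps [−3, ∞) onto (−∞, 0].
The union (1, ∞) ∪ (−∞, 0] omits the interval between 1 and 0; in particular 1 has no preimage. So ψ is not surjective.
Because the two images are disjoint, no x < −3 has ψ(x) = ψ(−3), so we compute ψ⁻¹(9): 9 lies in (1, ∞), so solve −5x − 14 = 9: x = (9 + 14)/(−5) = −23/5.

-23/5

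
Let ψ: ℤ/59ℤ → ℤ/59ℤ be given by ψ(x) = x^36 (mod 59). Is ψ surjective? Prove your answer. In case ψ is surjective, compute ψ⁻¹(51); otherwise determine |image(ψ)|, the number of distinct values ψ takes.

30

ψ(29): Repeated squaring mod 59: 29^1 ≡ 29, 29^2 ≡ 29² = 841 ≡ 15, 29^4 ≡ 15² = 225 ≡ 48, 29^8 ≡ 48² = 2304 ≡ 3, 29^16 ≡ 3² = 9, 29^32 ≡ 9² = 81 ≡ 22. Since 36 = 32 + 4, 29^36 ≡ 22·48: 22·48 = 1056 ≡ 53. So 29^36 ≡ 53 (mod 59).
ψ(30): Repeated squaring mod 59: 30^1 ≡ 30, 30^2 ≡ 30² = 900 ≡ 15, 30^4 ≡ 15² = 225 ≡ 48, 30^8 ≡ 48² = 2304 ≡ 3, 30^16 ≡ 3² = 9, 30^32 ≡ 9² = 81 ≡ 22. Since 36 = 32 + 4, 30^36 ≡ 22·48: 22·48 = 1056 ≡ 53. So 30^36 ≡ 53 (mod 59).
So ψ(29) = ψ(30) = 53 while 29 ≠ 30, thus ψ is not injective.
A non-injective map from the 59-element set ℤ/59ℤ to itself takes at most 58 distinct values, so it cannot be surjective. So ψ is not surjective.
Since ψ is not surjective, we determine |image(ψ)|. Computing x^36 mod 59 for each x (by repeated squaring, reducing mod 59 at every step), the values ψ(0), ψ(1), …, ψ(58) are: 0, 1, 49, 4, 41, 9, 19, 21, 3, 16, 28, 57, 46, 48, 26, 36, 29, 45, 17, 27, 15, 25, 20, 7, 12, 22, 51, 5, 35, 53, 53, 35, 5, 51, 22, 12, 7, 20, 25, 15, 27, 17, 45, 29, 36, 26, 48, 46, 57, 28, 16, 3, 21, 19, 9, 41, 4, 49, 1.
The distinct values are {0, 1, 3, 4, 5, 7, 9, 12, 15, 16, 17, 19, 20, 21, 22, 25, 26, 27, 28, 29, 35, 36, 41, 45, 46, 48, 49, 51, 53, 57}; there are 30 of them.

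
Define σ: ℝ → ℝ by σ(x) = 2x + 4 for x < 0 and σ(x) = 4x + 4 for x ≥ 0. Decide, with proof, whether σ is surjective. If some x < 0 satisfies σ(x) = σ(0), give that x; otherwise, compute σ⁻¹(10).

Both pieces are strictly increasing (slopes 2 and 4), so each is injective on its own interval.
The left piece maps (−∞, 0) onto (−∞, 4); the right piece maps [0, ∞) onto [4, ∞).
These images together cover ℝ, so σ is surjective.
Because the two images are disjoint, no x < 0 has σ(x) = σ(0), so we compute σ⁻¹(10): 10 lies in [4, ∞), so solve 4x + 4 = 10: x = (10 − 4)/4 = 3/2.

3/2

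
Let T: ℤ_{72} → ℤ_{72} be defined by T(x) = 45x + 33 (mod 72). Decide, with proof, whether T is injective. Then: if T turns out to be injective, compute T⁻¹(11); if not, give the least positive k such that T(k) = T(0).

We have gcd(45, 72) = 9 > 1. Taking x_1 = 0 and x_2 = 8: T(0) = 33 and T(8) = 45·8 + 33 = 393 ≡ 33 (mod 72).
So T(0) = T(8) while 0 ≠ 8, hence T is not injective.
Since T is not injective, we find the least positive k with T(k) = T(0): this means 45k ≡ 0 (mod 72), i.e. 72 ∣ 45k. Since gcd(45, 72) = 9, dividing through by 9 this holds exactly when 8 ∣ 5k, and as gcd(5, 8) = 1, exactly when 8 ∣ k.
The smallest positive such k is 8.

8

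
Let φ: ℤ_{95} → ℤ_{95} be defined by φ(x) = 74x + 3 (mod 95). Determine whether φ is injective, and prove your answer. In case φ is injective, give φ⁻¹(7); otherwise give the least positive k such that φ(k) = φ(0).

Suppose φ(a) = φ(b) in ℤ_{95}. Then 74a + 3 ≡ 74b + 3 (mod 95), thus 74(a − b) ≡ 0 (mod 95).
Since gcd(74, 95) = 1, 74 is invertible modulo 95, hence a − b ≡ 0 (mod 95), i.e. a = b.
Hence φ is injective.
We now compute 74⁻¹ mod 95 explicitly. Euclid's algorithm: 95 = 1·74 + 21, 74 = 3·21 + 11, 21 = 1·11 + 10, 11 = 1·10 + 1; back-substituting gives 1 = 9·74 − 7·95, so 74⁻¹ ≡ 9 (mod 95).
Since φ is injective, we find φ⁻¹(7): we need 74x ≡ 7 − 3 ≡ 4 (mod 95). Using 74⁻¹ = 9: x ≡ 9·4 = 36, so x = 36.
Check: φ(36) = 74·36 + 3 = 2667 = 28·95 + 7 ≡ 7 (mod 95).

36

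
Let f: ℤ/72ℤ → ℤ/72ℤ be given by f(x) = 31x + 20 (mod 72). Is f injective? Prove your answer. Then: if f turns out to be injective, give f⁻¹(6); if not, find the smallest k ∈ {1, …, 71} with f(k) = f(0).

46

Recall that injectivity means: for all a, b in the domain, f(a) = f(b) implies a = b.
If f(a) = f(b), then 31a ≡ 31b (mod 72). Because gcd(31, 72) = 1, we may cancel 31 to get a ≡ b (mod 72).
Thus f is injective.
We now compute 31⁻¹ mod 72 explicitly. Euclid's algorithm: 72 = 2·31 + 10, 31 = 3·10 + 1; back-substituting gives 1 = 7·31 − 3·72, so 31⁻¹ ≡ 7 (mod 72).
Since f is injective, we compute f⁻¹(6): solve 31x + 20 ≡ 6 (mod 72), i.e. 31x ≡ 58 (mod 72).
Multiplying by 31⁻¹ = 7 gives x ≡ 7·58 = 406 = 5·72 + 46 ≡ 46 (mod 72).
Check: f(46) = 31·46 + 20 = 1446 = 20·72 + 6 ≡ 6 (mod 72).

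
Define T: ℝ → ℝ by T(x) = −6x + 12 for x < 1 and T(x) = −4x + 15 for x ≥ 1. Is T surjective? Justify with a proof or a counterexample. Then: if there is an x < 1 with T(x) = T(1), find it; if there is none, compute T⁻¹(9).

Both pieces are strictly decreasing (slopes −6 and −4), so each is injective on its own interval.
The left piece maps (−∞, 1) onto (6, ∞); the right piece maps [1, ∞) onto (−∞, 11].
The union (6, ∞) ∪ (−∞, 11] covers ℝ, so T is surjective.
For the follow-up: the images overlap, so an x < 1 with T(x) = T(1) exists. T(1) = 11; solving −6x + 12 = 11 for x < 1 gives x = (11 − 12)/(−6) = 1/6.

1/6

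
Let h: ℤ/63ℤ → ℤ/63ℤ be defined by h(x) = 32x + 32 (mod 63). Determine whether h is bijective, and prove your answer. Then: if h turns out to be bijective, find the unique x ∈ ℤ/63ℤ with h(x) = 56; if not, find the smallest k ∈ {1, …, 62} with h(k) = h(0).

If h(x_1) = h(x_2), then 32x_1 ≡ 32x_2 (mod 63). Because gcd(32, 63) = 1, we may cancel 32 to get x_1 ≡ x_2 (mod 63).
We now compute 32⁻¹ mod 63 explicitly. Euclid's algorithm: 63 = 1·32 + 31, 32 = 1·31 + 1; back-substituting gives 1 = 2·32 − 1·63, so 32⁻¹ ≡ 2 (mod 63).
For any y ∈ ℤ/63ℤ, x = 2(y − 32) mod 63 satisfies h(x) = 32·2(y − 32) + 32 ≡ y (since 32·2 ≡ 1 mod 63). So every y has a preimage.
So h is bijective.
Since h is bijective, we compute h⁻¹(56): solve 32x + 32 ≡ 56 (mod 63), i.e. 32x ≡ 24 (mod 63).
Multiplying by 32⁻¹ = 2 gives x ≡ 2·24 = 48 ≡ 48 (mod 63).
Check: h(48) = 32·48 + 32 = 1568 = 24·63 + 56 ≡ 56 (mod 63).

48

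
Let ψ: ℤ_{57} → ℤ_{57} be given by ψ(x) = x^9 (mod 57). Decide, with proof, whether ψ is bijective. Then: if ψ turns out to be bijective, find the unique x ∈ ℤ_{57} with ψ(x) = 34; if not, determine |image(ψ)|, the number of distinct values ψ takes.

9

ψ(1) = 1^9 = 1.
ψ(4): Repeated squaring mod 57: 4^1 ≡ 4, 4^2 ≡ 4² = 16, 4^4 ≡ 16² = 256 ≡ 28, 4^8 ≡ 28² = 784 ≡ 43. Since 9 = 8 + 1, 4^9 ≡ 43·4: 43·4 = 172 ≡ 1. So 4^9 ≡ 1 (mod 57).
So ψ(1) = ψ(4) = 1 while 1 ≠ 4, hence ψ is not injective, hence not bijective.
Since ψ is not bijective, we determine |image(ψ)|. Computing x^9 mod 57 for each x (by repeated squaring, reducing mod 57 at every step), the values ψ(0), ψ(1), …, ψ(56) are: 0, 1, 56, 18, 1, 20, 39, 1, 56, 39, 37, 20, 18, 37, 56, 18, 1, 20, 18, 19, 20, 18, 37, 20, 39, 1, 20, 18, 1, 56, 39, 37, 56, 18, 37, 20, 39, 37, 38, 39, 37, 56, 39, 1, 20, 39, 37, 20, 18, 1, 56, 18, 37, 56, 39, 1, 56.
The distinct values are {0, 1, 18, 19, 20, 37, 38, 39, 56}; there are 9 of them.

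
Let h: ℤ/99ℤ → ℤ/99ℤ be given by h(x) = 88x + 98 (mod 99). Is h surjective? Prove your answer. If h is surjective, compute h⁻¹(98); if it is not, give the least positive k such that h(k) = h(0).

9

Since gcd(88, 99) = 11, we have 88x ≡ 0 (mod 11) for all x, so h(x) ≡ 10 (mod 11).
But 0 ≢ 10 (mod 11), so 0 ∈ ℤ/99ℤ has no preimage. Therefore h is not surjective.
Since h is not surjective, we find the least positive k with h(k) = h(0): this means 88k ≡ 0 (mod 99), i.e. 99 ∣ 88k. Since gcd(88, 99) = 11, dividing through by 11 this holds exactly when 9 ∣ 8k, and as gcd(8, 9) = 1, exactly when 9 ∣ k.
The smallest positive such k is 9.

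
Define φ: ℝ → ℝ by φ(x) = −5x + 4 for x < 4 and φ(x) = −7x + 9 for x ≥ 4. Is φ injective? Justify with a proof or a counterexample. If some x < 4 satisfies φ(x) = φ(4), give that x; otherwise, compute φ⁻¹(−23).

Both pieces are strictly decreasing (slopes −5 and −7), so each is injective on its own interval.
The left piece maps (−∞, 4) onto (−16, ∞); the right piece maps [4, ∞) onto (−∞, −19].
These images are disjoint, so no value is attained by both pieces. Therefore φ is injective.
Because the two images are disjoint, no x < 4 has φ(x) = φ(4), so we compute φ⁻¹(−23): −23 lies in (−∞, −19], so solve −7x + 9 = −23: x = (−23 − 9)/(−7) = 32/7.

32/7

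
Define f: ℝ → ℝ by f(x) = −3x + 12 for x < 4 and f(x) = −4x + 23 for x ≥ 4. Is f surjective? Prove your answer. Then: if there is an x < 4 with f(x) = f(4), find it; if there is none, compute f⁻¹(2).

5/3

Both pieces are strictly decreasing (slopes −3 and −4), so each is injective on its own interval.
The left piece maps (−∞, 4) onto (0, ∞); the right piece maps [4, ∞) onto (−∞, 7].
The union (0, ∞) ∪ (−∞, 7] covers ℝ, so f is surjective.
For the follow-up: the images overlap, so an x < 4 with f(x) = f(4) exists. f(4) = 7; solving −3x + 12 = 7 for x < 4 gives x = (7 − 12)/(−3) = 5/3.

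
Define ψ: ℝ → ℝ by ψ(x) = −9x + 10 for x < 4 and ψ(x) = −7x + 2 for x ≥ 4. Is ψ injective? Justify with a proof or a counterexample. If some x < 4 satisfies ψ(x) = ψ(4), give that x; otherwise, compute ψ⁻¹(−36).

Both pieces are strictly decreasing (slopes −9 and −7), so each is injective on its own interval.
The left piece maps (−∞, 4) onto (−26, ∞); the right piece maps [4, ∞) onto (−∞, −26].
These images are disjoint, so no value is attained by both pieces. Hence ψ is injective.
Because the two images are disjoint, no x < 4 has ψ(x) = ψ(4), so we compute ψ⁻¹(−36): −36 lies in (−∞, −26], so solve −7x + 2 = −36: x = (−36 − 2)/(−7) = 38/7.

38/7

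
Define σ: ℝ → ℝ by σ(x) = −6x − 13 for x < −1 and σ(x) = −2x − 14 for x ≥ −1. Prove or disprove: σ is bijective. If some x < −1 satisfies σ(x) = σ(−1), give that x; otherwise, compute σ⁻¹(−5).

Both pieces are strictly decreasing (slopes −6 and −2), so each is injective on its own interval.
The left piece maps (−∞, −1) onto (−7, ∞); the right piece maps [−1, ∞) onto (−∞, −12].
The images leave a gap (−7 has no preimage), so σ is not surjective, hence not bijective.
Because the two images are disjoint, no x < −1 has σ(x) = σ(−1), so we compute σ⁻¹(−5): −5 lies in (−7, ∞), so solve −6x − 13 = −5: x = (−5 + 13)/(−6) = −4/3.

-4/3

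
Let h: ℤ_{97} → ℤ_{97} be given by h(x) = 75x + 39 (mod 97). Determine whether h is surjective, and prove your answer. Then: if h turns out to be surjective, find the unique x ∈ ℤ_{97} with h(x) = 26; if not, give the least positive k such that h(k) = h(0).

5

Recall: h is surjective if every y in the codomain equals h(x) for some x in the domain.
Since gcd(75, 97) = 1, 75 is invertible modulo 97. Euclid's algorithm: 97 = 1·75 + 22, 75 = 3·22 + 9, 22 = 2·9 + 4, 9 = 2·4 + 1; back-substituting gives 1 = 22·75 − 17·97, so 75⁻¹ ≡ 22 (mod 97).
Then y ↦ 22(y − 39) is a two-sided inverse to h, so every y ∈ ℤ_{97} has a preimage.
Therefore h is surjective.
Since h is surjective, we find h⁻¹(26): we need 75x ≡ 26 − 39 ≡ 84 (mod 97). Using 75⁻¹ = 22: x ≡ 22·84 = 1848 = 19·97 + 5, so x = 5.
Check: h(5) = 75·5 + 39 = 414 = 4·97 + 26 ≡ 26 (mod 97).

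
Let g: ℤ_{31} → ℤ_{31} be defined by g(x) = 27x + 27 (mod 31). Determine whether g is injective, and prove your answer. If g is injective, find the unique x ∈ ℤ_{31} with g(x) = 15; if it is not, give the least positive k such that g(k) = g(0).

3

If g(x_1) = g(x_2), then 27x_1 ≡ 27x_2 (mod 31). Because gcd(27, 31) = 1, we may cancel 27 to get x_1 ≡ x_2 (mod 31).
Thus g is injective.
We now compute 27⁻¹ mod 31 explicitly. Euclid's algorithm: 31 = 1·27 + 4, 27 = 6·4 + 3, 4 = 1·3 + 1; back-substituting gives 1 = 23·27 − 20·31, so 27⁻¹ ≡ 23 (mod 31).
Since g is injective, we compute g⁻¹(15): solve 27x + 27 ≡ 15 (mod 31), i.e. 27x ≡ 19 (mod 31).
Multiplying by 27⁻¹ = 23 gives x ≡ 23·19 = 437 = 14·31 + 3 ≡ 3 (mod 31).
Check: g(3) = 27·3 + 27 = 108 = 3·31 + 15 ≡ 15 (mod 31).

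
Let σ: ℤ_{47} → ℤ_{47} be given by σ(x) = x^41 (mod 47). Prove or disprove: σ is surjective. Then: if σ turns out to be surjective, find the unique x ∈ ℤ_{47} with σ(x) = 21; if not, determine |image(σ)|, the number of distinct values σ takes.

8

Since 47 is prime, the nonzero elements of ℤ_{47} form a cyclic group of order 46.
As gcd(41, 46) = 1, raising to the 41st power is a bijection on this group: if s^41 ≡ t^41 then (st^{−1})^41 = 1, and the only element of order dividing gcd(41, 46) = 1 is 1, so s = t.
With σ(0) = 0 this makes σ injective on all of ℤ_{47}, hence bijective (finite equal-size domain and codomain). In particular σ is surjective.
Since σ is surjective, we find the preimage of 21. The inverse of x ↦ x^41 on (ℤ_{47})^× is x ↦ x^9, because 41·9 = 369 = 8·46 + 1 ≡ 1 (mod 46) and x^{46} = 1 for x ≠ 0 (Fermat). So σ⁻¹(21) = 21^9 mod 47.
Repeated squaring mod 47: 21^1 ≡ 21, 21^2 ≡ 21² = 441 ≡ 18, 21^4 ≡ 18² = 324 ≡ 42, 21^8 ≡ 42² = 1764 ≡ 25. Since 9 = 8 + 1, 21^9 ≡ 25·21: 25·21 = 525 ≡ 8. So 21^9 ≡ 8 (mod 47).
Hence σ⁻¹(21) = 8.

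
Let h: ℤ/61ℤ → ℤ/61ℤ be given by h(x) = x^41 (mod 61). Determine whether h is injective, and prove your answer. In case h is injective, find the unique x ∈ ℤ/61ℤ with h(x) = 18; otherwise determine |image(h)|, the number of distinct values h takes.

Since 61 is prime, the nonzero elements of ℤ/61ℤ form a cyclic group of order 60.
As gcd(41, 60) = 1, raising to the 41st power is a bijection on this group: if s^41 ≡ t^41 then (st^{−1})^41 = 1, and the only element of order dividing gcd(41, 60) = 1 is 1, so s = t.
With h(0) = 0 this makes h injective on all of ℤ/61ℤ, hence bijective (finite equal-size domain and codomain). In particular h is injective.
Since h is injective, we find the preimage of 18. The inverse of x ↦ x^41 on (ℤ/61ℤ)^× is x ↦ x^41, because 41·41 = 1681 = 28·60 + 1 ≡ 1 (mod 60) and x^{60} = 1 for x ≠ 0 (Fermat). So h⁻¹(18) = 18^41 mod 61.
Repeated squaring mod 61: 18^1 ≡ 18, 18^2 ≡ 18² = 324 ≡ 19, 18^4 ≡ 19² = 361 ≡ 56, 18^8 ≡ 56² = 3136 ≡ 25, 18^16 ≡ 25² = 625 ≡ 15, 18^32 ≡ 15² = 225 ≡ 42. Since 41 = 32 + 8 + 1, 18^41 ≡ 42·25·18: 42·25 = 1050 ≡ 13, then 13·18 = 234 ≡ 51. So 18^41 ≡ 51 (mod 61).
Hence h⁻¹(18) = 51.

51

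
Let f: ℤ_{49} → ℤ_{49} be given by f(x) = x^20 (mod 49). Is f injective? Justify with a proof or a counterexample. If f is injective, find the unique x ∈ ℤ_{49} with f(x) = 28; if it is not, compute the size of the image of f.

f(0) = 0^20 = 0.
f(7): Repeated squaring mod 49: 7^1 ≡ 7, 7^2 ≡ 7² = 49 ≡ 0, 7^4 ≡ 0² = 0, 7^8 ≡ 0² = 0, 7^16 ≡ 0² = 0. Since 20 = 16 + 4, 7^20 ≡ 0·0: 0·0 = 0. So 7^20 ≡ 0 (mod 49).
So f(0) = f(7) = 0 while 0 ≠ 7, so f is not injective.
Since f is not injective, we determine |image(f)|. Computing x^20 mod 49 for each x (by repeated squaring, reducing mod 49 at every step), the values f(0), f(1), …, f(48) are: 0, 1, 25, 16, 37, 39, 8, 0, 43, 11, 44, 9, 4, 15, 0, 36, 46, 23, 30, 18, 22, 0, 29, 32, 2, 2, 32, 29, 0, 22, 18, 30, 23, 46, 36, 0, 15, 4, 9, 44, 11, 43, 0, 8, 39, 37, 16, 25, 1.
The distinct values are {0, 1, 2, 4, 8, 9, 11, 15, 16, 18, 22, 23, 25, 29, 30, 32, 36, 37, 39, 43, 44, 46}; there are 22 of them.

22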